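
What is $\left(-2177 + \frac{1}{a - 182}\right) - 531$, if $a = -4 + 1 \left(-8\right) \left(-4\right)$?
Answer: $- \frac{417033}{154} \approx -2708.0$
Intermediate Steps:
$a = 28$ ($a = -4 - -32 = -4 + 32 = 28$)
$\left(-2177 + \frac{1}{a - 182}\right) - 531 = \left(-2177 + \frac{1}{28 - 182}\right) - 531 = \left(-2177 + \frac{1}{-154}\right) - 531 = \left(-2177 - \frac{1}{154}\right) - 531 = - \frac{335259}{154} - 531 = - \frac{417033}{154}$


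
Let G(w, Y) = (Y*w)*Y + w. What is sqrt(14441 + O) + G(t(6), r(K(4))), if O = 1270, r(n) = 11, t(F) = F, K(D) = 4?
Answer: 732 + sqrt(15711) ≈ 857.34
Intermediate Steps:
G(w, Y) = w + w*Y**2 (G(w, Y) = w*Y**2 + w = w + w*Y**2)
sqrt(14441 + O) + G(t(6), r(K(4))) = sqrt(14441 + 1270) + 6*(1 + 11**2) = sqrt(15711) + 6*(1 + 121) = sqrt(15711) + 6*122 = sqrt(15711) + 732 = 732 + sqrt(15711)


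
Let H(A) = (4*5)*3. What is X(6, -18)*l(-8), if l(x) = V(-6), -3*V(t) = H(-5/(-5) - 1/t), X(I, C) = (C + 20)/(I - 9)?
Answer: 40/3 ≈ 13.333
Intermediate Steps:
X(I, C) = (20 + C)/(-9 + I)
H(A) = 60 (H(A) = 20*3 = 60)
V(t) = -20 (V(t) = -⅓*60 = -20)
l(x) = -20
X(6, -18)*l(-8) = ((20 - 18)/(-9 + 6))*(-20) = (2/(-3))*(-20) = -⅓*2*(-20) = -⅔*(-20) = 40/3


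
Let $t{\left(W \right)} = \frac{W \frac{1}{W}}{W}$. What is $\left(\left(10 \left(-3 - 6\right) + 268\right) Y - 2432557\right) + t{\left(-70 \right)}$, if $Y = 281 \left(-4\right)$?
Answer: $- \frac{184284031}{70} \approx -2.6326 \cdot 10^{6}$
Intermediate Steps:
$Y = -1124$
$t{\left(W \right)} = \frac{1}{W}$ ($t{\left(W \right)} = 1 \frac{1}{W} = \frac{1}{W}$)
$\left(\left(10 \left(-3 - 6\right) + 268\right) Y - 2432557\right) + t{\left(-70 \right)} = \left(\left(10 \left(-3 - 6\right) + 268\right) \left(-1124\right) - 2432557\right) + \frac{1}{-70} = \left(\left(10 \left(-9\right) + 268\right) \left(-1124\right) - 2432557\right) - \frac{1}{70} = \left(\left(-90 + 268\right) \left(-1124\right) - 2432557\right) - \frac{1}{70} = \left(178 \left(-1124\right) - 2432557\right) - \frac{1}{70} = \left(-200072 - 2432557\right) - \frac{1}{70} = -2632629 - \frac{1}{70} = - \frac{184284031}{70}$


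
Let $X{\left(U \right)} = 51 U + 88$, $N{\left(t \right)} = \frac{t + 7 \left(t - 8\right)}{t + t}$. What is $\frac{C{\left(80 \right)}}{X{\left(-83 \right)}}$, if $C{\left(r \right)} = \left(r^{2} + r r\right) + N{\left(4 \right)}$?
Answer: $- \frac{12797}{4145} \approx -3.0873$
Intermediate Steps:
$N{\left(t \right)} = \frac{-56 + 8 t}{2 t}$ ($N{\left(t \right)} = \frac{t + 7 \left(-8 + t\right)}{2 t} = \left(t + \left(-56 + 7 t\right)\right) \frac{1}{2 t} = \left(-56 + 8 t\right) \frac{1}{2 t} = \frac{-56 + 8 t}{2 t}$)
$C{\left(r \right)} = -3 + 2 r^{2}$ ($C{\left(r \right)} = \left(r^{2} + r r\right) + \left(4 - \frac{28}{4}\right) = \left(r^{2} + r^{2}\right) + \left(4 - 7\right) = 2 r^{2} + \left(4 - 7\right) = 2 r^{2} - 3 = -3 + 2 r^{2}$)
$X{\left(U \right)} = 88 + 51 U$
$\frac{C{\left(80 \right)}}{X{\left(-83 \right)}} = \frac{-3 + 2 \cdot 80^{2}}{88 + 51 \left(-83\right)} = \frac{-3 + 2 \cdot 6400}{88 - 4233} = \frac{-3 + 12800}{-4145} = 12797 \left(- \frac{1}{4145}\right) = - \frac{12797}{4145}$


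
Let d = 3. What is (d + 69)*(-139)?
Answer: -10008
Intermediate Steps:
(d + 69)*(-139) = (3 + 69)*(-139) = 72*(-139) = -10008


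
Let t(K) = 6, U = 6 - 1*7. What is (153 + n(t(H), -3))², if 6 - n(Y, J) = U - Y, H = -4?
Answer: 27556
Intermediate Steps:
U = -1 (U = 6 - 7 = -1)
n(Y, J) = 7 + Y (n(Y, J) = 6 - (-1 - Y) = 6 + (1 + Y) = 7 + Y)
(153 + n(t(H), -3))² = (153 + (7 + 6))² = (153 + 13)² = 166² = 27556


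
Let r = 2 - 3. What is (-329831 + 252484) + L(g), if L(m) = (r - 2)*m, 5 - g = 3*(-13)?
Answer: -77479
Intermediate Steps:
g = 44 (g = 5 - 3*(-13) = 5 - 1*(-39) = 5 + 39 = 44)
r = -1
L(m) = -3*m (L(m) = (-1 - 2)*m = -3*m)
(-329831 + 252484) + L(g) = (-329831 + 252484) - 3*44 = -77347 - 132 = -77479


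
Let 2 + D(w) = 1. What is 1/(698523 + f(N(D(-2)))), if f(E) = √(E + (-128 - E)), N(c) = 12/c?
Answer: 698523/487934381657 - 8*I*√2/487934381657 ≈ 1.4316e-6 - 2.3187e-11*I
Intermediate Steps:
D(w) = -1 (D(w) = -2 + 1 = -1)
f(E) = 8*I*√2 (f(E) = √(-128) = 8*I*√2)
1/(698523 + f(N(D(-2)))) = 1/(698523 + 8*I*√2)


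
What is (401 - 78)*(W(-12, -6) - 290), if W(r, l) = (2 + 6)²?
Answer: -72998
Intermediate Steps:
W(r, l) = 64 (W(r, l) = 8² = 64)
(401 - 78)*(W(-12, -6) - 290) = (401 - 78)*(64 - 290) = 323*(-226) = -72998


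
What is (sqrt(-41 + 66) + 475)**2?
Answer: 230400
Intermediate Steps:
(sqrt(-41 + 66) + 475)**2 = (sqrt(25) + 475)**2 = (5 + 475)**2 = 480**2 = 230400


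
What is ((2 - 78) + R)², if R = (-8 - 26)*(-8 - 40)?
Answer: 2421136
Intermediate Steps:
R = 1632 (R = -34*(-48) = 1632)
((2 - 78) + R)² = ((2 - 78) + 1632)² = (-76 + 1632)² = 1556² = 2421136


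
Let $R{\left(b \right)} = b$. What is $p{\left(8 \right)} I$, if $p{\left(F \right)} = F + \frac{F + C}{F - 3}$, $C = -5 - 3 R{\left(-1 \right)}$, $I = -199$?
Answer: $- \frac{9154}{5} \approx -1830.8$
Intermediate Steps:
$C = -2$ ($C = -5 - -3 = -5 + 3 = -2$)
$p{\left(F \right)} = F + \frac{-2 + F}{-3 + F}$ ($p{\left(F \right)} = F + \frac{F - 2}{F - 3} = F + \frac{-2 + F}{-3 + F}$)
$p{\left(8 \right)} I = \frac{-2 + 8^{2} - 16}{-3 + 8} \left(-199\right) = \frac{-2 + 64 - 16}{5} \left(-199\right) = \frac{1}{5} \cdot 46 \left(-199\right) = \frac{46}{5} \left(-199\right) = - \frac{9154}{5}$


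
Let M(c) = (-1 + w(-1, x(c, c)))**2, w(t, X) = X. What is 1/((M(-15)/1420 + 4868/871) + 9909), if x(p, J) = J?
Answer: 309205/3065696229 ≈ 0.00010086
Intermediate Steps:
M(c) = (-1 + c)**2
1/((M(-15)/1420 + 4868/871) + 9909) = 1/(((-1 - 15)**2/1420 + 4868/871) + 9909) = 1/(((-16)**2*(1/1420) + 4868*(1/871)) + 9909) = 1/((256*(1/1420) + 4868/871) + 9909) = 1/((64/355 + 4868/871) + 9909) = 1/(1783884/309205 + 9909) = 1/(3065696229/309205) = 309205/3065696229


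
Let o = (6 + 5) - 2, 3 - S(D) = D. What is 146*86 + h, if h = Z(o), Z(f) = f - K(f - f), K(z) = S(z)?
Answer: 12562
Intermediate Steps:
S(D) = 3 - D
K(z) = 3 - z
o = 9 (o = 11 - 2 = 9)
Z(f) = -3 + f (Z(f) = f - (3 - (f - f)) = f - (3 - 1*0) = f - (3 + 0) = f - 1*3 = f - 3 = -3 + f)
h = 6 (h = -3 + 9 = 6)
146*86 + h = 146*86 + 6 = 12556 + 6 = 12562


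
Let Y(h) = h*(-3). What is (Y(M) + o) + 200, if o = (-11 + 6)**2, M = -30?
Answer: 315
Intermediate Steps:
Y(h) = -3*h
o = 25 (o = (-5)**2 = 25)
(Y(M) + o) + 200 = (-3*(-30) + 25) + 200 = (90 + 25) + 200 = 115 + 200 = 315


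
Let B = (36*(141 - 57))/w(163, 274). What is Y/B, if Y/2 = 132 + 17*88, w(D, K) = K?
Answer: 55759/189 ≈ 295.02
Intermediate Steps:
B = 1512/137 (B = (36*(141 - 57))/274 = (36*84)*(1/274) = 3024*(1/274) = 1512/137 ≈ 11.036)
Y = 3256 (Y = 2*(132 + 17*88) = 2*(132 + 1496) = 2*1628 = 3256)
Y/B = 3256/(1512/137) = 3256*(137/1512) = 55759/189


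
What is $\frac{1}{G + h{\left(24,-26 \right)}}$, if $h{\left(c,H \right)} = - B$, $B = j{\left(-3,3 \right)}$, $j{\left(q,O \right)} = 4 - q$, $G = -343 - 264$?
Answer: $- \frac{1}{614} \approx -0.0016287$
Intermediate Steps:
$G = -607$ ($G = -343 - 264 = -607$)
$B = 7$ ($B = 4 - -3 = 4 + 3 = 7$)
$h{\left(c,H \right)} = -7$ ($h{\left(c,H \right)} = \left(-1\right) 7 = -7$)
$\frac{1}{G + h{\left(24,-26 \right)}} = \frac{1}{-607 - 7} = \frac{1}{-614} = - \frac{1}{614}$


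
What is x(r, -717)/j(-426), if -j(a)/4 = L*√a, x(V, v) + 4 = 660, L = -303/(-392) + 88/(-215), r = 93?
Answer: 6910960*I*√426/6528237 ≈ 21.85*I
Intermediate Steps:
L = 30649/84280 (L = -303*(-1/392) + 88*(-1/215) = 303/392 - 88/215 = 30649/84280 ≈ 0.36366)
x(V, v) = 656 (x(V, v) = -4 + 660 = 656)
j(a) = -30649*√a/21070
x(r, -717)/j(-426) = 656/((-30649*I*√426/21070)) = 656*(10535*I*√426/6528237) = 6910960*I*√426/6528237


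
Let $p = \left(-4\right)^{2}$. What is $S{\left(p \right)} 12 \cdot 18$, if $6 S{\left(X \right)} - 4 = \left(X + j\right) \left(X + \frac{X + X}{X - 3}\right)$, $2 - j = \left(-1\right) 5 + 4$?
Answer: $\frac{166032}{13} \approx 12772.0$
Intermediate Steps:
$p = 16$
$j = 3$ ($j = 2 - \left(\left(-1\right) 5 + 4\right) = 2 - \left(-5 + 4\right) = 2 - -1 = 2 + 1 = 3$)
$S{\left(X \right)} = \frac{2}{3} + \frac{\left(3 + X\right) \left(X + \frac{2 X}{-3 + X}\right)}{6}$ ($S{\left(X \right)} = \frac{2}{3} + \frac{\left(X + 3\right) \left(X + \frac{X + X}{X - 3}\right)}{6} = \frac{2}{3} + \frac{\left(3 + X\right) \left(X + \frac{2 X}{-3 + X}\right)}{6}$)
$S{\left(p \right)} 12 \cdot 18 = \frac{-12 + 16 + 16^{3} + 2 \cdot 16^{2}}{6 \left(-3 + 16\right)} 12 \cdot 18 = \frac{-12 + 16 + 4096 + 2 \cdot 256}{6 \cdot 13} \cdot 12 \cdot 18 = \frac{1}{6} \cdot \frac{1}{13} \left(-12 + 16 + 4096 + 512\right) 12 \cdot 18 = \frac{1}{6} \cdot \frac{1}{13} \cdot 4612 \cdot 12 \cdot 18 = \frac{2306}{39} \cdot 12 \cdot 18 = \frac{9224}{13} \cdot 18 = \frac{166032}{13}$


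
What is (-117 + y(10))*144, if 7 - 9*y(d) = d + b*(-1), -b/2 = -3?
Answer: -16800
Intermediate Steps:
b = 6 (b = -2*(-3) = 6)
y(d) = 13/9 - d/9 (y(d) = 7/9 - (d + 6*(-1))/9 = 7/9 - (d - 6)/9 = 7/9 - (-6 + d)/9 = 7/9 + (⅔ - d/9) = 13/9 - d/9)
(-117 + y(10))*144 = (-117 + (13/9 - ⅑*10))*144 = (-117 + (13/9 - 10/9))*144 = (-117 + ⅓)*144 = -350/3*144 = -16800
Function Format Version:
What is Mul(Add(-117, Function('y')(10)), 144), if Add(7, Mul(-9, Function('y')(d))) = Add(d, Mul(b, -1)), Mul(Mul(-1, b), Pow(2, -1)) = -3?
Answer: -16800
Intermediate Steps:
b = 6 (b = Mul(-2, -3) = 6)
Function('y')(d) = Add(Rational(13, 9), Mul(Rational(-1, 9), d)) (Function('y')(d) = Add(Rational(7, 9), Mul(Rational(-1, 9), Add(d, Mul(6, -1)))) = Add(Rational(7, 9), Mul(Rational(-1, 9), Add(d, -6))) = Add(Rational(7, 9), Mul(Rational(-1, 9), Add(-6, d))) = Add(Rational(7, 9), Add(Rational(2, 3), Mul(Rational(-1, 9), d))) = Add(Rational(13, 9), Mul(Rational(-1, 9), d)))
Mul(Add(-117, Function('y')(10)), 144) = Mul(Add(-117, Add(Rational(13, 9), Mul(Rational(-1, 9), 10))), 144) = Mul(Add(-117, Add(Rational(13, 9), Rational(-10, 9))), 144) = Mul(Add(-117, Rational(1, 3)), 144) = Mul(Rational(-350, 3), 144) = -16800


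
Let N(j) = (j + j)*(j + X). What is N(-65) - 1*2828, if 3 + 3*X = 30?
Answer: 4452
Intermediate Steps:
X = 9 (X = -1 + (1/3)*30 = -1 + 10 = 9)
N(j) = 2*j*(9 + j) (N(j) = (j + j)*(j + 9) = (2*j)*(9 + j) = 2*j*(9 + j))
N(-65) - 1*2828 = 2*(-65)*(9 - 65) - 1*2828 = 2*(-65)*(-56) - 2828 = 7280 - 2828 = 4452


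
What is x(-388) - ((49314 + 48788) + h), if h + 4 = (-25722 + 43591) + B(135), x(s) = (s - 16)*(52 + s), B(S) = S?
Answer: 19642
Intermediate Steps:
x(s) = (-16 + s)*(52 + s)
h = 18000 (h = -4 + ((-25722 + 43591) + 135) = -4 + (17869 + 135) = -4 + 18004 = 18000)
x(-388) - ((49314 + 48788) + h) = (-832 + (-388)² + 36*(-388)) - ((49314 + 48788) + 18000) = (-832 + 150544 - 13968) - (98102 + 18000) = 135744 - 1*116102 = 135744 - 116102 = 19642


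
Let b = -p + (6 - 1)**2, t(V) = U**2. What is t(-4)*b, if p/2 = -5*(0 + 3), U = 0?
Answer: 0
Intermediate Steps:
t(V) = 0 (t(V) = 0**2 = 0)
p = -30 (p = 2*(-5*(0 + 3)) = 2*(-5*3) = 2*(-15) = -30)
b = 55 (b = -1*(-30) + (6 - 1)**2 = 30 + 5**2 = 30 + 25 = 55)
t(-4)*b = 0*55 = 0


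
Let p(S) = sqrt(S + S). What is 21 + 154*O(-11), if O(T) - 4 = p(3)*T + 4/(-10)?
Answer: 2877/5 - 1694*sqrt(6) ≈ -3574.0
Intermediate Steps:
p(S) = sqrt(2)*sqrt(S) (p(S) = sqrt(2*S) = sqrt(2)*sqrt(S))
O(T) = 18/5 + T*sqrt(6) (O(T) = 4 + ((sqrt(2)*sqrt(3))*T + 4/(-10)) = 4 + (sqrt(6)*T + 4*(-1/10)) = 4 + (T*sqrt(6) - 2/5) = 4 + (-2/5 + T*sqrt(6)) = 18/5 + T*sqrt(6))
21 + 154*O(-11) = 21 + 154*(18/5 - 11*sqrt(6)) = 21 + (2772/5 - 1694*sqrt(6)) = 2877/5 - 1694*sqrt(6)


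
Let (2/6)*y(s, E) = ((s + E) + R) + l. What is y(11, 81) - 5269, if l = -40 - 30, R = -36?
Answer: -5311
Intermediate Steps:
l = -70
y(s, E) = -318 + 3*E + 3*s (y(s, E) = 3*(((s + E) - 36) - 70) = 3*(((E + s) - 36) - 70) = 3*((-36 + E + s) - 70) = 3*(-106 + E + s) = -318 + 3*E + 3*s)
y(11, 81) - 5269 = (-318 + 3*81 + 3*11) - 5269 = (-318 + 243 + 33) - 5269 = -42 - 5269 = -5311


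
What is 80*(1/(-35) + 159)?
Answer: 89024/7 ≈ 12718.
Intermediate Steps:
80*(1/(-35) + 159) = 80*(-1/35 + 159) = 80*(5564/35) = 89024/7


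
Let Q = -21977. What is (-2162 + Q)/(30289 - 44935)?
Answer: 24139/14646 ≈ 1.6482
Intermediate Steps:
(-2162 + Q)/(30289 - 44935) = (-2162 - 21977)/(30289 - 44935) = -24139/(-14646) = -24139*(-1/14646) = 24139/14646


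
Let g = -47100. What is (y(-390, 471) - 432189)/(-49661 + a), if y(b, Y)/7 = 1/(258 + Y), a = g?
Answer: 315065774/70538769 ≈ 4.4666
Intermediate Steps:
a = -47100
y(b, Y) = 7/(258 + Y)
(y(-390, 471) - 432189)/(-49661 + a) = (7/(258 + 471) - 432189)/(-49661 - 47100) = (7/729 - 432189)/(-96761) = (7*(1/729) - 432189)*(-1/96761) = (7/729 - 432189)*(-1/96761) = -315065774/729*(-1/96761) = 315065774/70538769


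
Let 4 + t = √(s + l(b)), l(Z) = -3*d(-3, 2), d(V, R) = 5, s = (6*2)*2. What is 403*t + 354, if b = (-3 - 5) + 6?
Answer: -49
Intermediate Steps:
s = 24 (s = 12*2 = 24)
b = -2 (b = -8 + 6 = -2)
l(Z) = -15 (l(Z) = -3*5 = -15)
t = -1 (t = -4 + √(24 - 15) = -4 + √9 = -4 + 3 = -1)
403*t + 354 = 403*(-1) + 354 = -403 + 354 = -49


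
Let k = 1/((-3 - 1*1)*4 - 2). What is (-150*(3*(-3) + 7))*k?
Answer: -50/3 ≈ -16.667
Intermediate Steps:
k = -1/18 (k = 1/((-3 - 1)*4 - 2) = 1/(-4*4 - 2) = 1/(-16 - 2) = 1/(-18) = -1/18 ≈ -0.055556)
(-150*(3*(-3) + 7))*k = -150*(3*(-3) + 7)*(-1/18) = -150*(-9 + 7)*(-1/18) = -150*(-2)*(-1/18) = 300*(-1/18) = -50/3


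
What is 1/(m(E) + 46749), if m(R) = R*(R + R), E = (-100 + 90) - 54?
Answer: 1/54941 ≈ 1.8201e-5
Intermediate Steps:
E = -64 (E = -10 - 54 = -64)
m(R) = 2*R² (m(R) = R*(2*R) = 2*R²)
1/(m(E) + 46749) = 1/(2*(-64)² + 46749) = 1/(2*4096 + 46749) = 1/(8192 + 46749) = 1/54941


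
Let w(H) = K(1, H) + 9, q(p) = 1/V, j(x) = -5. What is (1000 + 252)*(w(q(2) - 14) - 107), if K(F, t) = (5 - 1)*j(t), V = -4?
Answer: -147736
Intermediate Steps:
q(p) = -¼ (q(p) = 1/(-4) = -¼)
K(F, t) = -20 (K(F, t) = (5 - 1)*(-5) = 4*(-5) = -20)
w(H) = -11 (w(H) = -20 + 9 = -11)
(1000 + 252)*(w(q(2) - 14) - 107) = (1000 + 252)*(-11 - 107) = 1252*(-118) = -147736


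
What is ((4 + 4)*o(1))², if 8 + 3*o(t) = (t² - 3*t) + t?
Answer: 576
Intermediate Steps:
o(t) = -8/3 - 2*t/3 + t²/3 (o(t) = -8/3 + ((t² - 3*t) + t)/3 = -8/3 + (t² - 2*t)/3 = -8/3 + (-2*t/3 + t²/3) = -8/3 - 2*t/3 + t²/3)
((4 + 4)*o(1))² = ((4 + 4)*(-8/3 - ⅔*1 + (⅓)*1²))² = (8*(-8/3 - ⅔ + (⅓)*1))² = (8*(-8/3 - ⅔ + ⅓))² = (8*(-3))² = (-24)² = 576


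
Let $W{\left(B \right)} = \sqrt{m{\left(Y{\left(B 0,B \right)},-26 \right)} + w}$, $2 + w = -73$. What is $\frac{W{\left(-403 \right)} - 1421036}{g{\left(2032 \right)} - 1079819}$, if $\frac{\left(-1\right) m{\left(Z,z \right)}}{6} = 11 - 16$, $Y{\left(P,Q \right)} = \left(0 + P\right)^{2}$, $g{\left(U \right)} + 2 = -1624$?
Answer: $\frac{1421036}{1081445} - \frac{3 i \sqrt{5}}{1081445} \approx 1.314 - 6.203 \cdot 10^{-6} i$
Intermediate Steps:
$g{\left(U \right)} = -1626$ ($g{\left(U \right)} = -2 - 1624 = -1626$)
$Y{\left(P,Q \right)} = P^{2}$
$m{\left(Z,z \right)} = 30$ ($m{\left(Z,z \right)} = - 6 \left(11 - 16\right) = \left(-6\right) \left(-5\right) = 30$)
$w = -75$ ($w = -2 - 73 = -75$)
$W{\left(B \right)} = 3 i \sqrt{5}$ ($W{\left(B \right)} = \sqrt{30 - 75} = \sqrt{-45} = 3 i \sqrt{5}$)
$\frac{W{\left(-403 \right)} - 1421036}{g{\left(2032 \right)} - 1079819} = \frac{3 i \sqrt{5} - 1421036}{-1626 - 1079819} = \frac{-1421036 + 3 i \sqrt{5}}{-1081445} = \left(-1421036 + 3 i \sqrt{5}\right) \left(- \frac{1}{1081445}\right) = \frac{1421036}{1081445} - \frac{3 i \sqrt{5}}{1081445}$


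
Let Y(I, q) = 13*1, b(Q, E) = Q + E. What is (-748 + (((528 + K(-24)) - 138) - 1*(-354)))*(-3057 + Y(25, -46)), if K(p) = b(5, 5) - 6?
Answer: 0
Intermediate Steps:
b(Q, E) = E + Q
Y(I, q) = 13
K(p) = 4 (K(p) = (5 + 5) - 6 = 10 - 6 = 4)
(-748 + (((528 + K(-24)) - 138) - 1*(-354)))*(-3057 + Y(25, -46)) = (-748 + (((528 + 4) - 138) - 1*(-354)))*(-3057 + 13) = (-748 + ((532 - 138) + 354))*(-3044) = (-748 + (394 + 354))*(-3044) = (-748 + 748)*(-3044) = 0*(-3044) = 0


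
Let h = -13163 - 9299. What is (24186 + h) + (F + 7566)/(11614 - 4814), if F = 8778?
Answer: 1467443/850 ≈ 1726.4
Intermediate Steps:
h = -22462
(24186 + h) + (F + 7566)/(11614 - 4814) = (24186 - 22462) + (8778 + 7566)/(11614 - 4814) = 1724 + 16344/6800 = 1724 + 16344*(1/6800) = 1724 + 2043/850 = 1467443/850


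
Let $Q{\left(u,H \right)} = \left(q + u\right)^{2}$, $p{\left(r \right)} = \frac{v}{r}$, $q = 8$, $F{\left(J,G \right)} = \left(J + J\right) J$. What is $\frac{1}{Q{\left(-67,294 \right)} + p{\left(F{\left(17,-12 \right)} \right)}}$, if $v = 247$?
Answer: $\frac{578}{2012265} \approx 0.00028724$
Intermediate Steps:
$F{\left(J,G \right)} = 2 J^{2}$ ($F{\left(J,G \right)} = 2 J J = 2 J^{2}$)
$p{\left(r \right)} = \frac{247}{r}$
$Q{\left(u,H \right)} = \left(8 + u\right)^{2}$
$\frac{1}{Q{\left(-67,294 \right)} + p{\left(F{\left(17,-12 \right)} \right)}} = \frac{1}{\left(8 - 67\right)^{2} + \frac{247}{2 \cdot 17^{2}}} = \frac{1}{\left(-59\right)^{2} + \frac{247}{2 \cdot 289}} = \frac{1}{3481 + \frac{247}{578}} = \frac{1}{\frac{2012265}{578}} = \frac{578}{2012265}$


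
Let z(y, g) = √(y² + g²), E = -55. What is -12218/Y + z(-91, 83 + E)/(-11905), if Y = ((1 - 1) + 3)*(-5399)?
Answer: 12218/16197 - 7*√185/11905 ≈ 0.74634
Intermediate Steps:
Y = -16197 (Y = (0 + 3)*(-5399) = 3*(-5399) = -16197)
z(y, g) = √(g² + y²)
-12218/Y + z(-91, 83 + E)/(-11905) = -12218/(-16197) + √((83 - 55)² + (-91)²)/(-11905) = -12218*(-1/16197) + √(28² + 8281)*(-1/11905) = 12218/16197 + √(784 + 8281)*(-1/11905) = 12218/16197 + √9065*(-1/11905) = 12218/16197 + (7*√185)*(-1/11905) = 12218/16197 - 7*√185/11905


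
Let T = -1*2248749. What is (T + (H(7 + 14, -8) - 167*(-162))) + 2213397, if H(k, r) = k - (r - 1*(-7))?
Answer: -8276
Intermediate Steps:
H(k, r) = -7 + k - r (H(k, r) = k - (r + 7) = k - (7 + r) = k + (-7 - r) = -7 + k - r)
T = -2248749
(T + (H(7 + 14, -8) - 167*(-162))) + 2213397 = (-2248749 + ((-7 + (7 + 14) - 1*(-8)) - 167*(-162))) + 2213397 = (-2248749 + ((-7 + 21 + 8) + 27054)) + 2213397 = (-2248749 + (22 + 27054)) + 2213397 = (-2248749 + 27076) + 2213397 = -2221673 + 2213397 = -8276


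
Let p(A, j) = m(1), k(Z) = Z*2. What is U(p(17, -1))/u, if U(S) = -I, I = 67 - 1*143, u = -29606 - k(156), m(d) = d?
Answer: -38/14959 ≈ -0.0025403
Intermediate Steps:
k(Z) = 2*Z
p(A, j) = 1
u = -29918 (u = -29606 - 2*156 = -29606 - 1*312 = -29606 - 312 = -29918)
I = -76 (I = 67 - 143 = -76)
U(S) = 76 (U(S) = -1*(-76) = 76)
U(p(17, -1))/u = 76/(-29918) = 76*(-1/29918) = -38/14959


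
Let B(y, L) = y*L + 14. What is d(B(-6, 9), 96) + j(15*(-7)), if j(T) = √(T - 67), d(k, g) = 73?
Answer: 73 + 2*I*√43 ≈ 73.0 + 13.115*I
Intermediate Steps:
B(y, L) = 14 + L*y (B(y, L) = L*y + 14 = 14 + L*y)
j(T) = √(-67 + T)
d(B(-6, 9), 96) + j(15*(-7)) = 73 + √(-67 + 15*(-7)) = 73 + √(-67 - 105) = 73 + √(-172) = 73 + 2*I*√43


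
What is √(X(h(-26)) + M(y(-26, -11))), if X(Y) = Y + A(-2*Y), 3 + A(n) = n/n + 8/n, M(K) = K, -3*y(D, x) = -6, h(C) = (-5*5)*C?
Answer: 36*√2119/65 ≈ 25.495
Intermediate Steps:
h(C) = -25*C
y(D, x) = 2 (y(D, x) = -⅓*(-6) = 2)
A(n) = -2 + 8/n (A(n) = -3 + (n/n + 8/n) = -3 + (1 + 8/n) = -2 + 8/n)
X(Y) = -2 + Y - 4/Y (X(Y) = Y + (-2 + 8/((-2*Y))) = Y + (-2 + 8*(-1/(2*Y))) = Y + (-2 - 4/Y) = -2 + Y - 4/Y)
√(X(h(-26)) + M(y(-26, -11))) = √((-2 - 25*(-26) - 4/((-25*(-26)))) + 2) = √((-2 + 650 - 4/650) + 2) = √((-2 + 650 - 4*1/650) + 2) = √((-2 + 650 - 2/325) + 2) = √(210598/325 + 2) = √(211248/325) = 36*√2119/65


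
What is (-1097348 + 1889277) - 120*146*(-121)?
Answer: 2911849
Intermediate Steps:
(-1097348 + 1889277) - 120*146*(-121) = 791929 - 17520*(-121) = 791929 + 2119920 = 2911849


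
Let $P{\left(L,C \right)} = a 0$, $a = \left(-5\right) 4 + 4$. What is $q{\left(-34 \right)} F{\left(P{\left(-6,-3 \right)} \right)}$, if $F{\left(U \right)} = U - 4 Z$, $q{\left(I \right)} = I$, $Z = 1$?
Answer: $136$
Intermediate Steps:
$a = -16$ ($a = -20 + 4 = -16$)
$P{\left(L,C \right)} = 0$ ($P{\left(L,C \right)} = \left(-16\right) 0 = 0$)
$F{\left(U \right)} = -4 + U$ ($F{\left(U \right)} = U - 4 = -4 + U$)
$q{\left(-34 \right)} F{\left(P{\left(-6,-3 \right)} \right)} = - 34 \left(-4 + 0\right) = \left(-34\right) \left(-4\right) = 136$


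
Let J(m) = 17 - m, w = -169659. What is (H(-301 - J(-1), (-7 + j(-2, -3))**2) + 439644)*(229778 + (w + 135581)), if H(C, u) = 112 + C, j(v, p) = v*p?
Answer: 85997820900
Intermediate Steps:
j(v, p) = p*v
(H(-301 - J(-1), (-7 + j(-2, -3))**2) + 439644)*(229778 + (w + 135581)) = ((112 + (-301 - (17 - 1*(-1)))) + 439644)*(229778 + (-169659 + 135581)) = ((112 + (-301 - (17 + 1))) + 439644)*(229778 - 34078) = ((112 + (-301 - 1*18)) + 439644)*195700 = ((112 + (-301 - 18)) + 439644)*195700 = ((112 - 319) + 439644)*195700 = (-207 + 439644)*195700 = 439437*195700 = 85997820900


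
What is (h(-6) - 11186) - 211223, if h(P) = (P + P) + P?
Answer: -222427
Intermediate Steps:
h(P) = 3*P (h(P) = 2*P + P = 3*P)
(h(-6) - 11186) - 211223 = (3*(-6) - 11186) - 211223 = (-18 - 11186) - 211223 = -11204 - 211223 = -222427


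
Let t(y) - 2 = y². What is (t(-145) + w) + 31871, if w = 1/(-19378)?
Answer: 1025057443/19378 ≈ 52898.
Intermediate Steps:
w = -1/19378 ≈ -5.1605e-5
t(y) = 2 + y²
(t(-145) + w) + 31871 = ((2 + (-145)²) - 1/19378) + 31871 = ((2 + 21025) - 1/19378) + 31871 = (21027 - 1/19378) + 31871 = 407461205/19378 + 31871 = 1025057443/19378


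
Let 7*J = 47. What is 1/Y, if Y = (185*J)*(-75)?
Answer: -7/652125 ≈ -1.0734e-5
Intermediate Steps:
J = 47/7 (J = (1/7)*47 = 47/7 ≈ 6.7143)
Y = -652125/7 (Y = (185*(47/7))*(-75) = (8695/7)*(-75) = -652125/7 ≈ -93161.)
1/Y = 1/(-652125/7) = -7/652125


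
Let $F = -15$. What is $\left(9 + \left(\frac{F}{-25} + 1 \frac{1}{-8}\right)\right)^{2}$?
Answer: $\frac{143641}{1600} \approx 89.776$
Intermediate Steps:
$\left(9 + \left(\frac{F}{-25} + 1 \frac{1}{-8}\right)\right)^{2} = \left(9 + \left(- \frac{15}{-25} + 1 \frac{1}{-8}\right)\right)^{2} = \left(9 + \left(\left(-15\right) \left(- \frac{1}{25}\right) + 1 \left(- \frac{1}{8}\right)\right)\right)^{2} = \left(9 + \left(\frac{3}{5} - \frac{1}{8}\right)\right)^{2} = \left(9 + \frac{19}{40}\right)^{2} = \left(\frac{379}{40}\right)^{2} = \frac{143641}{1600}$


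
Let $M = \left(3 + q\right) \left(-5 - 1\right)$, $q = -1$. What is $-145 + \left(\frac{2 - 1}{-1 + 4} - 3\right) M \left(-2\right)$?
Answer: $-209$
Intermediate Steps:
$M = -12$ ($M = \left(3 - 1\right) \left(-5 - 1\right) = 2 \left(-6\right) = -12$)
$-145 + \left(\frac{2 - 1}{-1 + 4} - 3\right) M \left(-2\right) = -145 + \left(\frac{2 - 1}{-1 + 4} - 3\right) \left(-12\right) \left(-2\right) = -145 + \left(1 \cdot \frac{1}{3} - 3\right) \left(-12\right) \left(-2\right) = -145 + \left(\frac{1}{3} - 3\right) \left(-12\right) \left(-2\right) = -145 + \left(- \frac{8}{3}\right) \left(-12\right) \left(-2\right) = -145 + 32 \left(-2\right) = -145 - 64 = -209$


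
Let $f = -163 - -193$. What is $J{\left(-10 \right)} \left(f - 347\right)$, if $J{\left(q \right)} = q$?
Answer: $3170$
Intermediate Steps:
$f = 30$ ($f = -163 + 193 = 30$)
$J{\left(-10 \right)} \left(f - 347\right) = - 10 \left(30 - 347\right) = \left(-10\right) \left(-317\right) = 3170$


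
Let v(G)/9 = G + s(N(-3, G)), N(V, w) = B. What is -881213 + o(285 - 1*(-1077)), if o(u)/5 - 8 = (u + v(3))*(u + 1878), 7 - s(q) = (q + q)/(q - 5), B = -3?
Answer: 22531877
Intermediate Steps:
N(V, w) = -3
s(q) = 7 - 2*q/(-5 + q) (s(q) = 7 - (q + q)/(q - 5) = 7 - 2*q/(-5 + q))
v(G) = 225/4 + 9*G (v(G) = 9*(G + 5*(-7 - 3)/(-5 - 3)) = 9*(G + 5*(-10)/(-8)) = 9*(G + 5*(-⅛)*(-10)) = 9*(G + 25/4) = 9*(25/4 + G) = 225/4 + 9*G)
o(u) = 40 + 5*(1878 + u)*(333/4 + u) (o(u) = 40 + 5*((u + (225/4 + 9*3))*(u + 1878)) = 40 + 5*((u + (225/4 + 27))*(1878 + u)) = 40 + 5*((u + 333/4)*(1878 + u)) = 40 + 5*((333/4 + u)*(1878 + u)) = 40 + 5*((1878 + u)*(333/4 + u)) = 40 + 5*(1878 + u)*(333/4 + u))
-881213 + o(285 - 1*(-1077)) = -881213 + (1563515/2 + 5*(285 - 1*(-1077))² + 39225*(285 - 1*(-1077))/4) = -881213 + (1563515/2 + 5*(285 + 1077)² + 39225*(285 + 1077)/4) = -881213 + (1563515/2 + 5*1362² + (39225/4)*1362) = -881213 + (1563515/2 + 5*1855044 + 26712225/2) = -881213 + (1563515/2 + 9275220 + 26712225/2) = -881213 + 23413090 = 22531877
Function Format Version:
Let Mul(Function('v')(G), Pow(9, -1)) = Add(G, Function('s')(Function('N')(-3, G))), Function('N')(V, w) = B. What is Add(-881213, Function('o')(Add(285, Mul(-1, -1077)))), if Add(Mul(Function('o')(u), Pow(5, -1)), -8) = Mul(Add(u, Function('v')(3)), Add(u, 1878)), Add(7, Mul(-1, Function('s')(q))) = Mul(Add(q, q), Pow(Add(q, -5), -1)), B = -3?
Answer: 22531877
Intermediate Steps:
Function('N')(V, w) = -3
Function('s')(q) = Add(7, Mul(-2, q, Pow(Add(-5, q), -1))) (Function('s')(q) = Add(7, Mul(-1, Mul(Add(q, q), Pow(Add(q, -5), -1)))) = Add(7, Mul(-1, Mul(Mul(2, q), Pow(Add(-5, q), -1)))) = Add(7, Mul(-1, Mul(2, q, Pow(Add(-5, q), -1)))) = Add(7, Mul(-2, q, Pow(Add(-5, q), -1))))
Function('v')(G) = Add(Rational(225, 4), Mul(9, G)) (Function('v')(G) = Mul(9, Add(G, Mul(5, Pow(Add(-5, -3), -1), Add(-7, -3)))) = Mul(9, Add(G, Mul(5, Pow(-8, -1), -10))) = Mul(9, Add(G, Mul(5, Rational(-1, 8), -10))) = Mul(9, Add(G, Rational(25, 4))) = Mul(9, Add(Rational(25, 4), G)) = Add(Rational(225, 4), Mul(9, G)))
Function('o')(u) = Add(40, Mul(5, Add(1878, u), Add(Rational(333, 4), u))) (Function('o')(u) = Add(40, Mul(5, Mul(Add(u, Add(Rational(225, 4), Mul(9, 3))), Add(u, 1878)))) = Add(40, Mul(5, Mul(Add(u, Add(Rational(225, 4), 27)), Add(1878, u)))) = Add(40, Mul(5, Mul(Add(u, Rational(333, 4)), Add(1878, u)))) = Add(40, Mul(5, Mul(Add(Rational(333, 4), u), Add(1878, u)))) = Add(40, Mul(5, Mul(Add(1878, u), Add(Rational(333, 4), u)))) = Add(40, Mul(5, Add(1878, u), Add(Rational(333, 4), u))))
Add(-881213, Function('o')(Add(285, Mul(-1, -1077)))) = Add(-881213, Add(Rational(1563515, 2), Mul(5, Pow(Add(285, Mul(-1, -1077)), 2)), Mul(Rational(39225, 4), Add(285, Mul(-1, -1077))))) = Add(-881213, Add(Rational(1563515, 2), Mul(5, Pow(Add(285, 1077), 2)), Mul(Rational(39225, 4), Add(285, 1077)))) = Add(-881213, Add(Rational(1563515, 2), Mul(5, Pow(1362, 2)), Mul(Rational(39225, 4), 1362))) = Add(-881213, Add(Rational(1563515, 2), Mul(5, 1855044), Rational(26712225, 2))) = Add(-881213, Add(Rational(1563515, 2), 9275220, Rational(26712225, 2))) = Add(-881213, 23413090) = 22531877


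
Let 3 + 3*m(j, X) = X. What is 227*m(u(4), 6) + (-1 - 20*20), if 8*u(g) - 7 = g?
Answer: -174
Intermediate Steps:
u(g) = 7/8 + g/8
m(j, X) = -1 + X/3
227*m(u(4), 6) + (-1 - 20*20) = 227*(-1 + (⅓)*6) + (-1 - 20*20) = 227*(-1 + 2) + (-1 - 400) = 227*1 - 401 = 227 - 401 = -174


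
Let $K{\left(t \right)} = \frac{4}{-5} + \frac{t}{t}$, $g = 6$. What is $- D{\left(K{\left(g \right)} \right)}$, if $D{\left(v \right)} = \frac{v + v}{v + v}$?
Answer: $-1$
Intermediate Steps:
$K{\left(t \right)} = \frac{1}{5}$ ($K{\left(t \right)} = 4 \left(- \frac{1}{5}\right) + 1 = - \frac{4}{5} + 1 = \frac{1}{5}$)
$D{\left(v \right)} = 1$ ($D{\left(v \right)} = \frac{2 v}{2 v} = 2 v \frac{1}{2 v} = 1$)
$- D{\left(K{\left(g \right)} \right)} = \left(-1\right) 1 = -1$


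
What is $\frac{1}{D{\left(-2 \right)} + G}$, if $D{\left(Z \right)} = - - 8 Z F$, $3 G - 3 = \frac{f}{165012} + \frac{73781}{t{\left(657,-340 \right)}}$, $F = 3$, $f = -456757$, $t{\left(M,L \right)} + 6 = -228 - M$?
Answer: $- \frac{147025692}{11104114477} \approx -0.013241$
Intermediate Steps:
$t{\left(M,L \right)} = -234 - M$ ($t{\left(M,L \right)} = -6 - \left(228 + M\right) = -234 - M$)
$G = - \frac{4046881261}{147025692}$ ($G = 1 + \frac{- \frac{456757}{165012} + \frac{73781}{-234 - 657}}{3} = 1 + \frac{\left(-456757\right) \frac{1}{165012} + \frac{73781}{-234 - 657}}{3} = 1 + \frac{- \frac{456757}{165012} + \frac{73781}{-891}}{3} = 1 + \frac{- \frac{456757}{165012} + 73781 \left(- \frac{1}{891}\right)}{3} = 1 + \frac{- \frac{456757}{165012} - \frac{73781}{891}}{3} = 1 + \frac{1}{3} \left(- \frac{4193906953}{49008564}\right) = 1 - \frac{4193906953}{147025692} = - \frac{4046881261}{147025692} \approx -27.525$)
$D{\left(Z \right)} = 24 Z$ ($D{\left(Z \right)} = - - 8 Z 3 = - \left(-24\right) Z = 24 Z$)
$\frac{1}{D{\left(-2 \right)} + G} = \frac{1}{24 \left(-2\right) - \frac{4046881261}{147025692}} = \frac{1}{-48 - \frac{4046881261}{147025692}} = \frac{1}{- \frac{11104114477}{147025692}} = - \frac{147025692}{11104114477}$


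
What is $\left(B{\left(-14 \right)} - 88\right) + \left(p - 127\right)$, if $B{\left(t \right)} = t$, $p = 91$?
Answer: $-138$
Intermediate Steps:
$\left(B{\left(-14 \right)} - 88\right) + \left(p - 127\right) = \left(-14 - 88\right) + \left(91 - 127\right) = -102 + \left(91 - 127\right) = -102 - 36 = -138$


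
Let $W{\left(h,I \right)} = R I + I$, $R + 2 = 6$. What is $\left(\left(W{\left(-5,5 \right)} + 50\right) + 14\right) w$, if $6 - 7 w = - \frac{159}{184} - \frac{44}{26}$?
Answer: $\frac{1821563}{16744} \approx 108.79$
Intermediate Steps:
$R = 4$ ($R = -2 + 6 = 4$)
$w = \frac{20467}{16744}$ ($w = \frac{6}{7} - \frac{- \frac{159}{184} - \frac{44}{26}}{7} = \frac{6}{7} - \frac{\left(-159\right) \frac{1}{184} - \frac{22}{13}}{7} = \frac{6}{7} - \frac{- \frac{159}{184} - \frac{22}{13}}{7} = \frac{6}{7} - - \frac{6115}{16744} = \frac{6}{7} + \frac{6115}{16744} = \frac{20467}{16744} \approx 1.2223$)
$W{\left(h,I \right)} = 5 I$ ($W{\left(h,I \right)} = 4 I + I = 5 I$)
$\left(\left(W{\left(-5,5 \right)} + 50\right) + 14\right) w = \left(\left(5 \cdot 5 + 50\right) + 14\right) \frac{20467}{16744} = \left(\left(25 + 50\right) + 14\right) \frac{20467}{16744} = \left(75 + 14\right) \frac{20467}{16744} = 89 \cdot \frac{20467}{16744} = \frac{1821563}{16744}$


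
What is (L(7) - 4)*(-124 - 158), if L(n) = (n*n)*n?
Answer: -95598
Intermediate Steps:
L(n) = n³ (L(n) = n²*n = n³)
(L(7) - 4)*(-124 - 158) = (7³ - 4)*(-124 - 158) = (343 - 4)*(-282) = 339*(-282) = -95598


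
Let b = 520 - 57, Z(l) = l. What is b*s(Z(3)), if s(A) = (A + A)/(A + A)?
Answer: 463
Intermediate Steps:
b = 463
s(A) = 1 (s(A) = (2*A)/((2*A)) = (2*A)*(1/(2*A)) = 1)
b*s(Z(3)) = 463*1 = 463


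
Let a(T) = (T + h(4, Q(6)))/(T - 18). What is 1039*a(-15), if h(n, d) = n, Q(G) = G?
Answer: 1039/3 ≈ 346.33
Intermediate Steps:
a(T) = (4 + T)/(-18 + T) (a(T) = (T + 4)/(T - 18) = (4 + T)/(-18 + T))
1039*a(-15) = 1039*((4 - 15)/(-18 - 15)) = 1039*(-11/(-33)) = 1039*(-1/33*(-11)) = 1039*(1/3) = 1039/3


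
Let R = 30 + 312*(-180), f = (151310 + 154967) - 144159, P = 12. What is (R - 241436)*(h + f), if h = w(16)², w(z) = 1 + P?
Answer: -48291093442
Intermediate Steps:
f = 162118 (f = 306277 - 144159 = 162118)
w(z) = 13 (w(z) = 1 + 12 = 13)
R = -56130 (R = 30 - 56160 = -56130)
h = 169 (h = 13² = 169)
(R - 241436)*(h + f) = (-56130 - 241436)*(169 + 162118) = -297566*162287 = -48291093442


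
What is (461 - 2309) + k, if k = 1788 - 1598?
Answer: -1658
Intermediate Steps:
k = 190
(461 - 2309) + k = (461 - 2309) + 190 = -1848 + 190 = -1658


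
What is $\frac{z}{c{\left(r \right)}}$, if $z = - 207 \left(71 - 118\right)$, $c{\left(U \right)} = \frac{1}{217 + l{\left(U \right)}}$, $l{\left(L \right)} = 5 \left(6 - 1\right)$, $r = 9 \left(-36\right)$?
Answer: $2354418$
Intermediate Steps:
$r = -324$
$l{\left(L \right)} = 25$ ($l{\left(L \right)} = 5 \cdot 5 = 25$)
$c{\left(U \right)} = \frac{1}{242}$ ($c{\left(U \right)} = \frac{1}{217 + 25} = \frac{1}{242}$)
$z = 9729$ ($z = \left(-207\right) \left(-47\right) = 9729$)
$\frac{z}{c{\left(r \right)}} = 9729 \frac{1}{\frac{1}{242}} = 9729 \cdot 242 = 2354418$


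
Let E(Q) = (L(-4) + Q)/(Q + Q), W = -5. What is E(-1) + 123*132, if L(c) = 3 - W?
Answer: 32465/2 ≈ 16233.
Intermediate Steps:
L(c) = 8 (L(c) = 3 - 1*(-5) = 3 + 5 = 8)
E(Q) = (8 + Q)/(2*Q) (E(Q) = (8 + Q)/(Q + Q) = (8 + Q)/((2*Q)) = (8 + Q)*(1/(2*Q)) = (8 + Q)/(2*Q))
E(-1) + 123*132 = (½)*(8 - 1)/(-1) + 123*132 = (½)*(-1)*7 + 16236 = -7/2 + 16236 = 32465/2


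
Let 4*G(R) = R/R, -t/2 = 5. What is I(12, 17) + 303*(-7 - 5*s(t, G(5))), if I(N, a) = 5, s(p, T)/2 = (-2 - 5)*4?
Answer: 82724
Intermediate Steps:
t = -10 (t = -2*5 = -10)
G(R) = ¼ (G(R) = (R/R)/4 = (¼)*1 = ¼)
s(p, T) = -56 (s(p, T) = 2*((-2 - 5)*4) = 2*(-7*4) = 2*(-28) = -56)
I(12, 17) + 303*(-7 - 5*s(t, G(5))) = 5 + 303*(-7 - 5*(-56)) = 5 + 303*(-7 + 280) = 5 + 303*273 = 5 + 82719 = 82724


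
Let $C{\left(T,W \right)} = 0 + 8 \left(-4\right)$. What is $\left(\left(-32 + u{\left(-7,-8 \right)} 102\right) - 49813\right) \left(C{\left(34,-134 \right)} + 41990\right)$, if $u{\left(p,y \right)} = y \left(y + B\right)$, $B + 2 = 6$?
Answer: $-1954445598$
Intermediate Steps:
$B = 4$ ($B = -2 + 6 = 4$)
$C{\left(T,W \right)} = -32$ ($C{\left(T,W \right)} = 0 - 32 = -32$)
$u{\left(p,y \right)} = y \left(4 + y\right)$ ($u{\left(p,y \right)} = y \left(y + 4\right) = y \left(4 + y\right)$)
$\left(\left(-32 + u{\left(-7,-8 \right)} 102\right) - 49813\right) \left(C{\left(34,-134 \right)} + 41990\right) = \left(\left(-32 + - 8 \left(4 - 8\right) 102\right) - 49813\right) \left(-32 + 41990\right) = \left(\left(-32 + \left(-8\right) \left(-4\right) 102\right) - 49813\right) 41958 = \left(\left(-32 + 32 \cdot 102\right) - 49813\right) 41958 = \left(\left(-32 + 3264\right) - 49813\right) 41958 = \left(3232 - 49813\right) 41958 = \left(-46581\right) 41958 = -1954445598$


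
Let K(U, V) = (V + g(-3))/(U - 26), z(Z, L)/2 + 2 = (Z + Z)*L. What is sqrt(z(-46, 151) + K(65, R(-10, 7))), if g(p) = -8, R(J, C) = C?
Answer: 7*I*sqrt(862563)/39 ≈ 166.7*I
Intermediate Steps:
z(Z, L) = -4 + 4*L*Z (z(Z, L) = -4 + 2*((Z + Z)*L) = -4 + 2*((2*Z)*L) = -4 + 2*(2*L*Z) = -4 + 4*L*Z)
K(U, V) = (-8 + V)/(-26 + U) (K(U, V) = (V - 8)/(U - 26) = (-8 + V)/(-26 + U))
sqrt(z(-46, 151) + K(65, R(-10, 7))) = sqrt((-4 + 4*151*(-46)) + (-8 + 7)/(-26 + 65)) = sqrt((-4 - 27784) - 1/39) = sqrt(-27788 + (1/39)*(-1)) = sqrt(-27788 - 1/39) = sqrt(-1083733/39) = 7*I*sqrt(862563)/39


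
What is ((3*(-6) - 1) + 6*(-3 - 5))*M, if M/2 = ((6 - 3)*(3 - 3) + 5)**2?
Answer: -3350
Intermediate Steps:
M = 50 (M = 2*((6 - 3)*(3 - 3) + 5)**2 = 2*(3*0 + 5)**2 = 2*(0 + 5)**2 = 2*5**2 = 2*25 = 50)
((3*(-6) - 1) + 6*(-3 - 5))*M = ((3*(-6) - 1) + 6*(-3 - 5))*50 = ((-18 - 1) + 6*(-8))*50 = (-19 - 48)*50 = -67*50 = -3350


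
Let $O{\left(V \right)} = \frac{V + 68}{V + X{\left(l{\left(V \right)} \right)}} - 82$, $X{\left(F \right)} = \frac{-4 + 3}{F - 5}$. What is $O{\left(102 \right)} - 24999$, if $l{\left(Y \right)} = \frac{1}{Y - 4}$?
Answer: $- \frac{626682463}{24988} \approx -25079.0$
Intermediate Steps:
$l{\left(Y \right)} = \frac{1}{-4 + Y}$
$X{\left(F \right)} = - \frac{1}{-5 + F}$
$O{\left(V \right)} = -82 + \frac{68 + V}{V - \frac{1}{-5 + \frac{1}{-4 + V}}}$ ($O{\left(V \right)} = \frac{V + 68}{V - \frac{1}{-5 + \frac{1}{-4 + V}}} - 82 = \frac{68 + V}{V - \frac{1}{-5 + \frac{1}{-4 + V}}} - 82 = -82 + \frac{68 + V}{V - \frac{1}{-5 + \frac{1}{-4 + V}}}$)
$O{\left(102 \right)} - 24999 = \frac{-1100 - 405 \cdot 102^{2} + 1959 \cdot 102}{-4 - 2040 + 5 \cdot 102^{2}} - 24999 = \frac{-1100 - 4213620 + 199818}{-4 - 2040 + 5 \cdot 10404} - 24999 = \frac{-1100 - 4213620 + 199818}{-4 - 2040 + 52020} - 24999 = \frac{1}{49976} \left(-4014902\right) - 24999 = - \frac{2007451}{24988} - 24999 = - \frac{626682463}{24988}$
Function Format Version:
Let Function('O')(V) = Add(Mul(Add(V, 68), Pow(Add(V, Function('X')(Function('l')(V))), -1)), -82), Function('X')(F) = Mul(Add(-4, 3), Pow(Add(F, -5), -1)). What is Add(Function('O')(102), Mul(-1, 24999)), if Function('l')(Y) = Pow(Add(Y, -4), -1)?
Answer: Rational(-626682463, 24988) ≈ -25079.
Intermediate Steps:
Function('l')(Y) = Pow(Add(-4, Y), -1)
Function('X')(F) = Mul(-1, Pow(Add(-5, F), -1))
Function('O')(V) = Add(-82, Mul(Pow(Add(V, Mul(-1, Pow(Add(-5, Pow(Add(-4, V), -1)), -1))), -1), Add(68, V))) (Function('O')(V) = Add(Mul(Add(V, 68), Pow(Add(V, Mul(-1, Pow(Add(-5, Pow(Add(-4, V), -1)), -1))), -1)), -82) = Add(Mul(Add(68, V), Pow(Add(V, Mul(-1, Pow(Add(-5, Pow(Add(-4, V), -1)), -1))), -1)), -82) = Add(Mul(Pow(Add(V, Mul(-1, Pow(Add(-5, Pow(Add(-4, V), -1)), -1))), -1), Add(68, V)), -82) = Add(-82, Mul(Pow(Add(V, Mul(-1, Pow(Add(-5, Pow(Add(-4, V), -1)), -1))), -1), Add(68, V))))
Add(Function('O')(102), Mul(-1, 24999)) = Add(Mul(Pow(Add(-4, Mul(-20, 102), Mul(5, Pow(102, 2))), -1), Add(-1100, Mul(-405, Pow(102, 2)), Mul(1959, 102))), Mul(-1, 24999)) = Add(Mul(Pow(Add(-4, -2040, Mul(5, 10404)), -1), Add(-1100, Mul(-405, 10404), 199818)), -24999) = Add(Mul(Pow(Add(-4, -2040, 52020), -1), Add(-1100, -4213620, 199818)), -24999) = Add(Mul(Pow(49976, -1), -4014902), -24999) = Add(Mul(Rational(1, 49976), -4014902), -24999) = Add(Rational(-2007451, 24988), -24999) = Rational(-626682463, 24988)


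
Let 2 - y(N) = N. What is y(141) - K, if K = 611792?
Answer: -611931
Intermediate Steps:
y(N) = 2 - N
y(141) - K = (2 - 1*141) - 1*611792 = (2 - 141) - 611792 = -139 - 611792 = -611931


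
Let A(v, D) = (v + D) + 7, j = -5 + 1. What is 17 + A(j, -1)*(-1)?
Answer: 15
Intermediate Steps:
j = -4
A(v, D) = 7 + D + v (A(v, D) = (D + v) + 7 = 7 + D + v)
17 + A(j, -1)*(-1) = 17 + (7 - 1 - 4)*(-1) = 17 + 2*(-1) = 17 - 2 = 15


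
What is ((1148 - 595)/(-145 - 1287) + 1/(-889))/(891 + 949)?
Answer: -493049/2342408320 ≈ -0.00021049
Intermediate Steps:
((1148 - 595)/(-145 - 1287) + 1/(-889))/(891 + 949) = (553/(-1432) - 1/889)/1840 = (553*(-1/1432) - 1/889)*(1/1840) = (-553/1432 - 1/889)*(1/1840) = -493049/1273048*1/1840 = -493049/2342408320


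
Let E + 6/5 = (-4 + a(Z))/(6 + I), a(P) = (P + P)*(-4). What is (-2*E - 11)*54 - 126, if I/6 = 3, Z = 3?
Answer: -2322/5 ≈ -464.40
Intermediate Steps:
I = 18 (I = 6*3 = 18)
a(P) = -8*P (a(P) = (2*P)*(-4) = -8*P)
E = -71/30 (E = -6/5 + (-4 - 8*3)/(6 + 18) = -6/5 + (-4 - 24)/24 = -6/5 - 28*1/24 = -6/5 - 7/6 = -71/30 ≈ -2.3667)
(-2*E - 11)*54 - 126 = (-2*(-71/30) - 11)*54 - 126 = (71/15 - 11)*54 - 126 = -94/15*54 - 126 = -1692/5 - 126 = -2322/5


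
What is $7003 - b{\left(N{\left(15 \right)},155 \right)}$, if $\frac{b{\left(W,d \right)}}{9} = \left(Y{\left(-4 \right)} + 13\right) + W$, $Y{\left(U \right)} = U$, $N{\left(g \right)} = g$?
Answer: $6787$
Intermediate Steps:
$b{\left(W,d \right)} = 81 + 9 W$ ($b{\left(W,d \right)} = 9 \left(\left(-4 + 13\right) + W\right) = 9 \left(9 + W\right) = 81 + 9 W$)
$7003 - b{\left(N{\left(15 \right)},155 \right)} = 7003 - \left(81 + 9 \cdot 15\right) = 7003 - \left(81 + 135\right) = 7003 - 216 = 6787$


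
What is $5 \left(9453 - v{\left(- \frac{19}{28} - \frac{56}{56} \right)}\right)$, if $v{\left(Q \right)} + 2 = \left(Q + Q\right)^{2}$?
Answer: $\frac{9254855}{196} \approx 47219.0$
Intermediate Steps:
$v{\left(Q \right)} = -2 + 4 Q^{2}$ ($v{\left(Q \right)} = -2 + \left(Q + Q\right)^{2} = -2 + \left(2 Q\right)^{2} = -2 + 4 Q^{2}$)
$5 \left(9453 - v{\left(- \frac{19}{28} - \frac{56}{56} \right)}\right) = 5 \left(9453 - \left(-2 + 4 \left(- \frac{19}{28} - \frac{56}{56}\right)^{2}\right)\right) = 5 \left(9453 - \left(-2 + 4 \left(\left(-19\right) \frac{1}{28} - 1\right)^{2}\right)\right) = 5 \left(9453 - \left(-2 + 4 \left(- \frac{19}{28} - 1\right)^{2}\right)\right) = 5 \left(9453 - \left(-2 + 4 \left(- \frac{47}{28}\right)^{2}\right)\right) = 5 \left(9453 - \left(-2 + 4 \cdot \frac{2209}{784}\right)\right) = 5 \left(9453 - \left(-2 + \frac{2209}{196}\right)\right) = 5 \left(9453 - \frac{1817}{196}\right) = 5 \cdot \frac{1850971}{196} = \frac{9254855}{196}$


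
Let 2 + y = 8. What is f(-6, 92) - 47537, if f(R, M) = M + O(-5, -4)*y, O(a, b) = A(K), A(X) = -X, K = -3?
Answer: -47427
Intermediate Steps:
y = 6 (y = -2 + 8 = 6)
O(a, b) = 3 (O(a, b) = -1*(-3) = 3)
f(R, M) = 18 + M (f(R, M) = M + 3*6 = M + 18 = 18 + M)
f(-6, 92) - 47537 = (18 + 92) - 47537 = 110 - 47537 = -47427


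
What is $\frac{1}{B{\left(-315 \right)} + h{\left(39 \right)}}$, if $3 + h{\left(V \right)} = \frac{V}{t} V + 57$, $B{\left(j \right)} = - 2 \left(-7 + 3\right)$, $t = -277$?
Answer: $\frac{277}{15653} \approx 0.017696$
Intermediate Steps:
$B{\left(j \right)} = 8$ ($B{\left(j \right)} = \left(-2\right) \left(-4\right) = 8$)
$h{\left(V \right)} = 54 - \frac{V^{2}}{277}$ ($h{\left(V \right)} = -3 + \left(\frac{V}{-277} V + 57\right) = -3 + \left(V \left(- \frac{1}{277}\right) V + 57\right) = -3 + \left(- \frac{V}{277} V + 57\right) = -3 - \left(-57 + \frac{V^{2}}{277}\right) = 54 - \frac{V^{2}}{277}$)
$\frac{1}{B{\left(-315 \right)} + h{\left(39 \right)}} = \frac{1}{8 + \left(54 - \frac{39^{2}}{277}\right)} = \frac{1}{8 + \left(54 - \frac{1521}{277}\right)} = \frac{1}{8 + \frac{13437}{277}} = \frac{1}{\frac{15653}{277}} = \frac{277}{15653}$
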